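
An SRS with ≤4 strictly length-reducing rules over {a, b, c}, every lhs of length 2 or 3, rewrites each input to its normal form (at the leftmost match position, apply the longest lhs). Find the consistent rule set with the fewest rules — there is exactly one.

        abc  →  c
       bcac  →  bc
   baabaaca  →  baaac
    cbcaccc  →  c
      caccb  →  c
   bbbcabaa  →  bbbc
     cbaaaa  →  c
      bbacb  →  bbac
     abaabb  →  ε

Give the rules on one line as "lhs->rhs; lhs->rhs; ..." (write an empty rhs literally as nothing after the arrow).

  | abc => c
  | bcac => bcc => bc
  | baabaaca => baaaca => baaac
  | cbcaccc => ccaccc => caccc => cccc => ccc => cc => c

ab->; ca->c; cb->c; cc->c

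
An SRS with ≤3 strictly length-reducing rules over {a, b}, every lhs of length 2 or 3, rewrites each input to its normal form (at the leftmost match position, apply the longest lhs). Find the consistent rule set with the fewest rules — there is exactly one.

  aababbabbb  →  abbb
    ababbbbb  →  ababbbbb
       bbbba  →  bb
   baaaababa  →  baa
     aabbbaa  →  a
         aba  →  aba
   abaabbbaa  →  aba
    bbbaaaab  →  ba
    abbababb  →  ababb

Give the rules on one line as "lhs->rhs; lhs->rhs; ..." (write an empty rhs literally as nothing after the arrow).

aab->; bba->

  | aababbabbb => abbabbb => abbb
  | ababbbbb
  | bbbba => bb
  | baaaababa => baaaba => baa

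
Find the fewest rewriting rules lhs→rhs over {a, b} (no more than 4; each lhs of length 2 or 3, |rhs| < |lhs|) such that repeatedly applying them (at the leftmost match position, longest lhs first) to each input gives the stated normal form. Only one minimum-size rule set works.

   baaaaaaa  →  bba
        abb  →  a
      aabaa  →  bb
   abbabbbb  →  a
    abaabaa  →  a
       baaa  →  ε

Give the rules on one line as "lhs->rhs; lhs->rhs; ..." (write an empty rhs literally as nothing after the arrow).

aa->a; aaa->bb; ab->a; bbb->

  | baaaaaaa => bbbaaaa => aaaa => bba
  | abb => ab => a
  | aabaa => abaa => aaa => bb
  | abbabbbb => ababbbb => aabbbb => abbbb => abbb => abb => ab => a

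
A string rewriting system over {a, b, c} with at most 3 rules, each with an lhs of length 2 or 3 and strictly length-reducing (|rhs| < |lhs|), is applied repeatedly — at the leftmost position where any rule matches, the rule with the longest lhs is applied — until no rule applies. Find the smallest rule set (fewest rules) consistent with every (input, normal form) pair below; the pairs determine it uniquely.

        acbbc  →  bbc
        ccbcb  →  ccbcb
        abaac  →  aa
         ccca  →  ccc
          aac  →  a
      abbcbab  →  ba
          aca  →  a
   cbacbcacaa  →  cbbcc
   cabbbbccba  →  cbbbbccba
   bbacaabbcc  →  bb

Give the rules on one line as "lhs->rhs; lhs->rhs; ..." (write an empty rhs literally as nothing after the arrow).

ab->a; ac->; ca->c

  | acbbc => bbc
  | ccbcb
  | abaac => aaac => aa
  | ccca => ccc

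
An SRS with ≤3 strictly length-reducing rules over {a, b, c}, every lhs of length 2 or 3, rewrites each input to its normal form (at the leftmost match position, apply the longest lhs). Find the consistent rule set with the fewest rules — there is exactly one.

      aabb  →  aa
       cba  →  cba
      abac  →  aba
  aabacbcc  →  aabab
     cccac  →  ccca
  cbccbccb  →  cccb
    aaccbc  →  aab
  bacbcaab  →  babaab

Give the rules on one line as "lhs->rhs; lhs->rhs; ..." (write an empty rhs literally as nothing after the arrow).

ac->a; bb->; bc->b

  | aabb => aa
  | cba
  | abac => aba
  | aabacbcc => aababcc => aababc => aabab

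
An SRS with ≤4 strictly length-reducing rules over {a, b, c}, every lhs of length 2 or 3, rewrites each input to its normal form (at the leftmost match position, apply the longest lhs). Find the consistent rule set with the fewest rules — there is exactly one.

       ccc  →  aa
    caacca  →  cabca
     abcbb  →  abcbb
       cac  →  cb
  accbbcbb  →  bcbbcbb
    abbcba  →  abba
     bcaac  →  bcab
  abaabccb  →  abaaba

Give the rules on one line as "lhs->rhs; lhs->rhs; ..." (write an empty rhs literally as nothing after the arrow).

ac->b; cba->a; ccb->a; ccc->aa

  | ccc => aa
  | caacca => cabca
  | abcbb
  | cac => cb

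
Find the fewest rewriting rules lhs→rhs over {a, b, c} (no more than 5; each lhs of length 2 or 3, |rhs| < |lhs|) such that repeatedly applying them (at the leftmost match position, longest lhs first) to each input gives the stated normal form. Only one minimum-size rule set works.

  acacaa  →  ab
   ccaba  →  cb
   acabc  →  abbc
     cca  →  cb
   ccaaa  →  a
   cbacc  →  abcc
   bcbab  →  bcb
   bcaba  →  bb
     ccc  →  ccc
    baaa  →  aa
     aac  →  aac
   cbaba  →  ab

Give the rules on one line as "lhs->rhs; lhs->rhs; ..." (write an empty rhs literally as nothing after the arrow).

  | acacaa => abcaa => abba => ab
  | ccaba => cbba => cb
  | acabc => abbc
  | cca => cb

ba->; bab->bc; ca->b; cba->ab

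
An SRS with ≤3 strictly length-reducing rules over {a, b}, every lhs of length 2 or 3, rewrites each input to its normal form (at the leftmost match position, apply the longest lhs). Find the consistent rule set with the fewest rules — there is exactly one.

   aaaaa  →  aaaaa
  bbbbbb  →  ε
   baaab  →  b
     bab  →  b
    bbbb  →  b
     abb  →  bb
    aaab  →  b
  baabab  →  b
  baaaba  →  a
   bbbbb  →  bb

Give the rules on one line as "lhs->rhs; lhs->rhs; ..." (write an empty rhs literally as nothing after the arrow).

ab->b; ba->a; bbb->

  | aaaaa
  | bbbbbb => bbb => ε
  | baaab => aaab => aab => ab => b
  | bab => ab => b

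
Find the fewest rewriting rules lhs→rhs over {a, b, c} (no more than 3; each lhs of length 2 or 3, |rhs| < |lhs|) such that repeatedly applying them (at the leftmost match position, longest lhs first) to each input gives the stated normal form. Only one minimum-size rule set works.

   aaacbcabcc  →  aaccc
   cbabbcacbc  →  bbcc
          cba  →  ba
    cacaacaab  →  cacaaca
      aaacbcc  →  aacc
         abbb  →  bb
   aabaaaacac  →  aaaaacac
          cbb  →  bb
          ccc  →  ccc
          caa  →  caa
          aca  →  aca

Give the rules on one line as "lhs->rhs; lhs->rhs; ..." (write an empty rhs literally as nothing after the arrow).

  | aaacbcabcc => aaabcabcc => aacabcc => aaccc
  | cbabbcacbc => babbcacbc => bbcacbc => bbcabc => bbcc
  | cba => ba
  | cacaacaab => cacaaca

ab->; cb->b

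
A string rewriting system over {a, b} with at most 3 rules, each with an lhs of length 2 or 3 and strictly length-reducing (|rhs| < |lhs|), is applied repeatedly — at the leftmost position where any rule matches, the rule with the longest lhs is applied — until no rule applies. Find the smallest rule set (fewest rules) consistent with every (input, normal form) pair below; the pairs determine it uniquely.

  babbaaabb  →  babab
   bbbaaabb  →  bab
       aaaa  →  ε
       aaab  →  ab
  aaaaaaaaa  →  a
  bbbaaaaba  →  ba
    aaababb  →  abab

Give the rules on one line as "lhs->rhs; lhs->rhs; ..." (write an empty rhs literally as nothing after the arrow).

aa->; bb->b

  | babbaaabb => babaaabb => bababb => babab
  | bbbaaabb => bbaaabb => baaabb => babb => bab
  | aaaa => aa => ε
  | aaab => ab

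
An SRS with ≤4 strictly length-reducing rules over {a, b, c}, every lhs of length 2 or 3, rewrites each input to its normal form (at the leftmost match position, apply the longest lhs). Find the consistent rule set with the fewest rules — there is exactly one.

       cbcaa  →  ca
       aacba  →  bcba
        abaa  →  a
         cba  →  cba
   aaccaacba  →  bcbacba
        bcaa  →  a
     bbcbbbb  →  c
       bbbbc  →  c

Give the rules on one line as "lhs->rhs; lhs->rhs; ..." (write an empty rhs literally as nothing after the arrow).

aa->b; bb->; caa->ba

  | cbcaa => cbba => ca
  | aacba => bcba
  | abaa => abb => a
  | cba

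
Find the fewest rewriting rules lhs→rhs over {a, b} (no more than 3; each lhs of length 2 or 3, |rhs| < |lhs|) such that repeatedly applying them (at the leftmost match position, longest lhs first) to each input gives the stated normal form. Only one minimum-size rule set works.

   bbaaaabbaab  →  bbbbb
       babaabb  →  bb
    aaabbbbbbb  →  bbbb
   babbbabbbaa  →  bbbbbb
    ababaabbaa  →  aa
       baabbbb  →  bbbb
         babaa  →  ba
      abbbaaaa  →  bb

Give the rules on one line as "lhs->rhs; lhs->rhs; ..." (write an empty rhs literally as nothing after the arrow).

ab->; baa->ba; bba->bb

  | bbaaaabbaab => bbaaabbaab => bbaabbaab => bbabbaab => bbbbaab => bbbbab => bbbbb
  | babaabb => baabb => babb => bb
  | aaabbbbbbb => aabbbbbb => abbbbb => bbbb
  | babbbabbbaa => bbbabbbaa => bbbbbbaa => bbbbbba => bbbbbb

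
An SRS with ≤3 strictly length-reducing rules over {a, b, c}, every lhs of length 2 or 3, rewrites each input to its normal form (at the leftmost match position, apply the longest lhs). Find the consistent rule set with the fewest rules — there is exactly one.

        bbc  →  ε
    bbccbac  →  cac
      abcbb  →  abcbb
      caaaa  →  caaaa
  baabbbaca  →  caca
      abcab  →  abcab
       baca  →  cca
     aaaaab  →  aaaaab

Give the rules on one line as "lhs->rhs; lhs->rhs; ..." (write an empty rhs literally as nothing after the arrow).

  | bbc => ε
  | bbccbac => cbac => cac
  | abcbb
  | caaaa

ba->c; bbc->; cba->ca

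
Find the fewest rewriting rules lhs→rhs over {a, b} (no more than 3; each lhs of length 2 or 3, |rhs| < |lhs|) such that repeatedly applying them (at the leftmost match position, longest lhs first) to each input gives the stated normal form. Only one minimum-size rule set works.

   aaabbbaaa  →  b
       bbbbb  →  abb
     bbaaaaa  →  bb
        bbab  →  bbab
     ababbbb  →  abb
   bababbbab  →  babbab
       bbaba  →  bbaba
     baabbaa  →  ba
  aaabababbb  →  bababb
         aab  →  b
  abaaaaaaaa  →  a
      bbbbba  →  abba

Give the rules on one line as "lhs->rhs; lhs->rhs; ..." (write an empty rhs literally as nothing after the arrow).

aa->b; aab->b; bbb->a

  | aaabbbaaa => babbbaaa => baaaaa => bbaaa => bbba => aa => b
  | bbbbb => abb
  | bbaaaaa => bbbaaa => aaaa => baa => bb
  | bbab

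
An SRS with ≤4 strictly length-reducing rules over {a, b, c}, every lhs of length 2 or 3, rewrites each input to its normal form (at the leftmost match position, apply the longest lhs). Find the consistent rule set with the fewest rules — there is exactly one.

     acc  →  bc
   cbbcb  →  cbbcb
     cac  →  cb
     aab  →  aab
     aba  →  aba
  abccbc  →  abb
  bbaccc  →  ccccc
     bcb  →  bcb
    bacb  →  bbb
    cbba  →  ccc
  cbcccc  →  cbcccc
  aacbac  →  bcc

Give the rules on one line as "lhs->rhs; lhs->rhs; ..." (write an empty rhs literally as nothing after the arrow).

  | acc => bc
  | cbbcb
  | cac => cb
  | aab

ac->b; bba->cc; ccb->a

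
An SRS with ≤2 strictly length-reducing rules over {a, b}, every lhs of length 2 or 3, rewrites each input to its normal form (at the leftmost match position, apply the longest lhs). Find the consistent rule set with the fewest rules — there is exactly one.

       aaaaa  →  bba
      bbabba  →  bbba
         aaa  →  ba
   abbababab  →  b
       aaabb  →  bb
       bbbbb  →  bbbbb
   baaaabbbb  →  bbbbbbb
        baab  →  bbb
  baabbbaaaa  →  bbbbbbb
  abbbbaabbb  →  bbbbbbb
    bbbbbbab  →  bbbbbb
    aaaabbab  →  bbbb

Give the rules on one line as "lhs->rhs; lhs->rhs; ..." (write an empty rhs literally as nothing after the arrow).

  | aaaaa => baaa => bba
  | bbabba => bbba
  | aaa => ba
  | abbababab => bababab => babab => bab => b

aa->b; ab->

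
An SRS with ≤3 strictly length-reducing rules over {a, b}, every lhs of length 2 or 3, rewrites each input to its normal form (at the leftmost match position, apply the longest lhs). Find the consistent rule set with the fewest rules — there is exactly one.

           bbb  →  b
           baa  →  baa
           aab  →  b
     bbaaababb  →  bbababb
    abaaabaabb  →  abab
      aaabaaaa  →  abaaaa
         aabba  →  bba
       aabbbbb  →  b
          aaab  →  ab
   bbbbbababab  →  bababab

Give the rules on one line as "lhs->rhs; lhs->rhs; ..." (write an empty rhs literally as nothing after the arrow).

aab->b; bbb->b

  | bbb => b
  | baa
  | aab => b
  | bbaaababb => bbababb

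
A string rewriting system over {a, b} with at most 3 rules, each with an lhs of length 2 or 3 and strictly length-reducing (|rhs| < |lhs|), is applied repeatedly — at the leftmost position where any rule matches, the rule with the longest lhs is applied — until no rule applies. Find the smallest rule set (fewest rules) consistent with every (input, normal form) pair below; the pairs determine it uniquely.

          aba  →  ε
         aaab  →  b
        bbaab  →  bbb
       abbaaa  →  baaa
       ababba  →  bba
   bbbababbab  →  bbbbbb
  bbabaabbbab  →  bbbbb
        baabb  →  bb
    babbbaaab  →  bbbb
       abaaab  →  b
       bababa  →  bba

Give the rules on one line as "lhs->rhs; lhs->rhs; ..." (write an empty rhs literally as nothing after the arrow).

ab->b; aba->; abb->b

  | aba => ε
  | aaab => aab => ab => b
  | bbaab => bbab => bbb
  | abbaaa => baaa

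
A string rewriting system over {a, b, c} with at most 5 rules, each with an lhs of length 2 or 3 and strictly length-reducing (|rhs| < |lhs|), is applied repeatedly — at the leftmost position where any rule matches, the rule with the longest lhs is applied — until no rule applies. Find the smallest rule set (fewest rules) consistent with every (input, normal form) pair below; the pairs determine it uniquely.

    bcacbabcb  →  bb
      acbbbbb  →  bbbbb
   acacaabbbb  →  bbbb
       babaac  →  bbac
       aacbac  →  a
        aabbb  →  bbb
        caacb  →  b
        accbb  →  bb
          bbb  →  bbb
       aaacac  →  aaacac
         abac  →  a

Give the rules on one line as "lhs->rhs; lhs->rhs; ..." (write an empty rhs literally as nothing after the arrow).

ab->b; aba->b; bc->a; cb->b

  | bcacbabcb => aacbabcb => aababcb => abbcb => bbcb => bab => bb
  | acbbbbb => abbbbb => bbbbb
  | acacaabbbb => acacabbbb => acacbbbb => acabbbb => acbbbb => abbbb => bbbb
  | babaac => bbac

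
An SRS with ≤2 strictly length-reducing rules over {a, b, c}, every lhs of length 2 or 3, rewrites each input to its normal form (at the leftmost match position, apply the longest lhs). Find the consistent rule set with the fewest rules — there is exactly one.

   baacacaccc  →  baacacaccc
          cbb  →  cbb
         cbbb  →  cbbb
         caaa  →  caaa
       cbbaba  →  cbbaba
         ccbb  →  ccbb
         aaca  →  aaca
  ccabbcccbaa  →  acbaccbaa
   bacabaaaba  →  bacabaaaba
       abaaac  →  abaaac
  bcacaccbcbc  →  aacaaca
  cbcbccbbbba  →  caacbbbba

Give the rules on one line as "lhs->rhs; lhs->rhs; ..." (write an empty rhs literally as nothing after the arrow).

bc->a; cca->ac

  | baacacaccc
  | cbb
  | cbbb
  | caaa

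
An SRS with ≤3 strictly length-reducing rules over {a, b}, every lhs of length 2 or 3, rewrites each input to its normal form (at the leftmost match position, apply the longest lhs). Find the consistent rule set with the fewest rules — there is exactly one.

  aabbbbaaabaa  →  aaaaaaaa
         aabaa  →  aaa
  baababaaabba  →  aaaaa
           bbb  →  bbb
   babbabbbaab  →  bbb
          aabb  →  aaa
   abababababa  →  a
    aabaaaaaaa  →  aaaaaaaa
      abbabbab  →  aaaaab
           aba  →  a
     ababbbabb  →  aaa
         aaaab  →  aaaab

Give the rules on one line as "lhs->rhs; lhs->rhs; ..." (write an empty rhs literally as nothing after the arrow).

  | aabbbbaaabaa => aaabbaaabaa => aaaaaaabaa => aaaaaaaa
  | aabaa => aaa
  | baababaaabba => ababaaabba => abaaabba => aaabba => aaaaa
  | bbb

abb->aa; ba->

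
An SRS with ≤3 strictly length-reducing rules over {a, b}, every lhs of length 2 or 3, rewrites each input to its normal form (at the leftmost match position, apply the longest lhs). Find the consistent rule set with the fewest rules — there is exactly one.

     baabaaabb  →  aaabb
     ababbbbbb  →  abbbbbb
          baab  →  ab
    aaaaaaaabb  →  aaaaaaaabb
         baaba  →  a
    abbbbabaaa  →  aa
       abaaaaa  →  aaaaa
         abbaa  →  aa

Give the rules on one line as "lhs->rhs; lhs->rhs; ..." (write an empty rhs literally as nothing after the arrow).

ba->; bba->

  | baabaaabb => abaaabb => aaabb
  | ababbbbbb => abbbbbb
  | baab => ab
  | aaaaaaaabb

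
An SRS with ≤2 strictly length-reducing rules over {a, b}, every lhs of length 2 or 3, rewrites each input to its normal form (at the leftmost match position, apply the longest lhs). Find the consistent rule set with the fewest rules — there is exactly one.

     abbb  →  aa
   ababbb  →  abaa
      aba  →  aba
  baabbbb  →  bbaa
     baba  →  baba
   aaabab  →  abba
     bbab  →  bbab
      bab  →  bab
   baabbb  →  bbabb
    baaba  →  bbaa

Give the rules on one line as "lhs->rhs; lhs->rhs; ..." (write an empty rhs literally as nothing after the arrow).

aab->ba; bbb->a

  | abbb => aa
  | ababbb => abaa
  | aba
  | baabbbb => bbabbb => bbaa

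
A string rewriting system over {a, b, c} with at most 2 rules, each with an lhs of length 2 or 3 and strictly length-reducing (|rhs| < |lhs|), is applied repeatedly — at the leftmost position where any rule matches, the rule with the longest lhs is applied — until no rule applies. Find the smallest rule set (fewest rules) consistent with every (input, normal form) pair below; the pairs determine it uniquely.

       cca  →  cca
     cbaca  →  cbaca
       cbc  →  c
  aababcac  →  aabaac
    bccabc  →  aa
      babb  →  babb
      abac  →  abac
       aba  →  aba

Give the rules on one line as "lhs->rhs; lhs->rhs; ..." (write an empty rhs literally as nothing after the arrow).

  | cca
  | cbaca
  | cbc => c
  | aababcac => aabaac

bc->; bcc->a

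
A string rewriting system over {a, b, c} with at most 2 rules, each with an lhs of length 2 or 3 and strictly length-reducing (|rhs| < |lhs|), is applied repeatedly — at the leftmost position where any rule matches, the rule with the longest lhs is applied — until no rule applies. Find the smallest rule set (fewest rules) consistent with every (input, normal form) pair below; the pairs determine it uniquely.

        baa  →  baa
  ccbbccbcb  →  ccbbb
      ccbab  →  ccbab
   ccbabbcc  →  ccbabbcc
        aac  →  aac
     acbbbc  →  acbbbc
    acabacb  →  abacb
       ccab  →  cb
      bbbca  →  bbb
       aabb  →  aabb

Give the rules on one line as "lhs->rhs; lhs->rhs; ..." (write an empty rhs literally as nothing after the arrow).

  | baa
  | ccbbccbcb => ccbbcab => ccbbb
  | ccbab
  | ccbabbcc

ca->; cbc->a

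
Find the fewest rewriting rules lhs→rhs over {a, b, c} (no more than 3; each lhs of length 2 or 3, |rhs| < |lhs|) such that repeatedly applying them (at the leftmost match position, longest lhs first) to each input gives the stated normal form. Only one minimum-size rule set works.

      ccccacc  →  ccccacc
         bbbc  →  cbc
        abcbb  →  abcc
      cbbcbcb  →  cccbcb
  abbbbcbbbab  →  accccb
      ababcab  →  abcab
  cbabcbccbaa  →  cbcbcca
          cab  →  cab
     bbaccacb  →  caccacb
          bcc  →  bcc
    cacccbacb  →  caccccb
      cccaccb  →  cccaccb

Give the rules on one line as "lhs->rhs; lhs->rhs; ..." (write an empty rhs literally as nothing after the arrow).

ba->; bb->c

  | ccccacc
  | bbbc => cbc
  | abcbb => abcc
  | cbbcbcb => cccbcb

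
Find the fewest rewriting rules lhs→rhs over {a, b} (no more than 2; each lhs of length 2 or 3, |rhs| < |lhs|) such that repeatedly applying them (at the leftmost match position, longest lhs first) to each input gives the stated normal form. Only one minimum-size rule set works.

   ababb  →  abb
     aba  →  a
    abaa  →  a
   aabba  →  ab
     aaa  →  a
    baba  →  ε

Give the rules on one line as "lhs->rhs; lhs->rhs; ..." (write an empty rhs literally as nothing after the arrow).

  | ababb => abb
  | aba => a
  | abaa => aa => a
  | aabba => abba => ab

aa->a; ba->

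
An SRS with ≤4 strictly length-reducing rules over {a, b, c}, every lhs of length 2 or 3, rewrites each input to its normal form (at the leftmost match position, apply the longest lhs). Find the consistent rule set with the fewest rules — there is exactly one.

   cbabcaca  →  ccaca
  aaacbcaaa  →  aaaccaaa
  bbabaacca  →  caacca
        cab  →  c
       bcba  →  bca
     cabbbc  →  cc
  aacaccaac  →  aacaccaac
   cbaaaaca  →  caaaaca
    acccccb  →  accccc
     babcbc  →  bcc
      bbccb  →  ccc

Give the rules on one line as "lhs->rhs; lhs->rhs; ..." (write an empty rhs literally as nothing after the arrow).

  | cbabcaca => cabcaca => ccaca
  | aaacbcaaa => aaaccaaa
  | bbabaacca => cabaacca => caacca
  | cab => c

ab->; bb->c; cb->c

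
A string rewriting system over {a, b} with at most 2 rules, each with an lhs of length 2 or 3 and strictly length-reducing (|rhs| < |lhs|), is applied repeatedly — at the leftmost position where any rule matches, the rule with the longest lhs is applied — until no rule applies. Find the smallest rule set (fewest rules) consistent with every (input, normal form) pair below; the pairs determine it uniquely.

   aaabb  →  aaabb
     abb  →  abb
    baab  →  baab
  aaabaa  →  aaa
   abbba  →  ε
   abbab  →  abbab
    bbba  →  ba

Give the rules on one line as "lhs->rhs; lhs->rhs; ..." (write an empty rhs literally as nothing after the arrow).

  | aaabb
  | abb
  | baab
  | aaabaa => aaa

aba->; bbb->b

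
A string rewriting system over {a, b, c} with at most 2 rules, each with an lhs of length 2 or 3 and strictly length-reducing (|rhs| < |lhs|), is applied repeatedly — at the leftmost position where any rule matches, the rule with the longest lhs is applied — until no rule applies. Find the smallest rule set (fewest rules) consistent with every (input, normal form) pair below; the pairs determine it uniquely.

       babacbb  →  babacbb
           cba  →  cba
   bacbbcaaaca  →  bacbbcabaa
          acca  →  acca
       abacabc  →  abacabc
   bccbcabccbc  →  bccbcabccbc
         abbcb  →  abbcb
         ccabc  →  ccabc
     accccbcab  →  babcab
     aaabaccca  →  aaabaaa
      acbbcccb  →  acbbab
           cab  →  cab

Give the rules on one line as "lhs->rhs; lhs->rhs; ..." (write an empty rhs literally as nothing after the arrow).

aac->ba; ccc->a

  | babacbb
  | cba
  | bacbbcaaaca => bacbbcabaa
  | acca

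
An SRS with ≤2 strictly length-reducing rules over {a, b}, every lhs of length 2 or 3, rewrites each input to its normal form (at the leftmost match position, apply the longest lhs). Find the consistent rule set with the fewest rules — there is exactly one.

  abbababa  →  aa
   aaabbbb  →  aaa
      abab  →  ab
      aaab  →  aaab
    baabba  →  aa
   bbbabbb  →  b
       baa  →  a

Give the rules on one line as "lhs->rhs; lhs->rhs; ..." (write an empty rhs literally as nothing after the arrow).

ba->; bb->

  | abbababa => aababa => aaba => aa
  | aaabbbb => aaabb => aaa
  | abab => ab
  | aaab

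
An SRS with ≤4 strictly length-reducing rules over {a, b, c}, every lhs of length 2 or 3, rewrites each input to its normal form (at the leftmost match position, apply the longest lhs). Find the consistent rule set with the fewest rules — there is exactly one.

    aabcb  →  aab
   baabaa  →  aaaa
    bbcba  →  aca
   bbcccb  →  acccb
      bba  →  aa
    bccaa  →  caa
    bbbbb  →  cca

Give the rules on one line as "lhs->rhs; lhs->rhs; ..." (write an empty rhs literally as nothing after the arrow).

ba->a; bb->a; bbb->cc; bc->

  | aabcb => aab
  | baabaa => aabaa => aaaa
  | bbcba => acba => aca
  | bbcccb => acccb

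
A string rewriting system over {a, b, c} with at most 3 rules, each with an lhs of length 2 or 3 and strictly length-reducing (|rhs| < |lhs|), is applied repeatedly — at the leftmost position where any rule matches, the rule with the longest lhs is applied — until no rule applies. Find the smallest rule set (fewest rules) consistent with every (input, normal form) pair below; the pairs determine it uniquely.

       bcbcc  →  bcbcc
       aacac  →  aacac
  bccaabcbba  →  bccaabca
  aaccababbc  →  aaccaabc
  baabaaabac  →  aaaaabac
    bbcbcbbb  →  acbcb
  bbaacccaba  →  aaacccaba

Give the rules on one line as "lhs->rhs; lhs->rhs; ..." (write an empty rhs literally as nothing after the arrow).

baa->ab; bb->a; cbb->c

  | bcbcc
  | aacac
  | bccaabcbba => bccaabca
  | aaccababbc => aaccabaac => aaccaabc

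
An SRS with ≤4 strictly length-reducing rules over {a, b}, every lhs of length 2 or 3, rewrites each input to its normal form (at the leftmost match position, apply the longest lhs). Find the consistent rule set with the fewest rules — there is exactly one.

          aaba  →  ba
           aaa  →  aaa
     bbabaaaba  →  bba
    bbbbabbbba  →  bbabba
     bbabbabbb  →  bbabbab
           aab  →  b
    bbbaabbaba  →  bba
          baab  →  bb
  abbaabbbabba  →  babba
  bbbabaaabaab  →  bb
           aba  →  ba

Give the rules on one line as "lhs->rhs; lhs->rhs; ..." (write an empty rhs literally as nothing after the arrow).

aab->b; aba->ba; bbb->b

  | aaba => ba
  | aaa
  | bbabaaaba => bbbaaaba => baaaba => baba => bba
  | bbbbabbbba => bbabbbba => bbabba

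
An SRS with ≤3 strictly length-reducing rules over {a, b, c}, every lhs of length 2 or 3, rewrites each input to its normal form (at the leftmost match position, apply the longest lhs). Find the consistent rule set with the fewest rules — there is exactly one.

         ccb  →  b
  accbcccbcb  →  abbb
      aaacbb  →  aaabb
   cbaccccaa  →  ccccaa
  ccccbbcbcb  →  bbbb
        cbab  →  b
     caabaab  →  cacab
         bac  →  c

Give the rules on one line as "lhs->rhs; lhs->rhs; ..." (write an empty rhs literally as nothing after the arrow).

aba->c; ba->; cb->b

  | ccb => cb => b
  | accbcccbcb => acbcccbcb => abcccbcb => abccbcb => abcbcb => abbcb => abbb
  | aaacbb => aaabb
  | cbaccccaa => baccccaa => ccccaa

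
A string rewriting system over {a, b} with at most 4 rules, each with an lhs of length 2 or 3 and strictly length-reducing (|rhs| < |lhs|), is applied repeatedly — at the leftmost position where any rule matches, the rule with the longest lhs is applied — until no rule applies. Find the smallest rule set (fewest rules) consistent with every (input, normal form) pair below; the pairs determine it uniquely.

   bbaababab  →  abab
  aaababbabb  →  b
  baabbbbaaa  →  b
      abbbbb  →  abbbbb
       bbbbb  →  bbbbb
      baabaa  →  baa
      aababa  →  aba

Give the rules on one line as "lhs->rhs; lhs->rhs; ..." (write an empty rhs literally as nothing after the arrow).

aaa->b; aab->; bba->a

  | bbaababab => aababab => abab
  | aaababbabb => bbabbabb => abbabb => aabb => b
  | baabbbbaaa => bbbbaaa => bbaaa => aaa => b
  | abbbbb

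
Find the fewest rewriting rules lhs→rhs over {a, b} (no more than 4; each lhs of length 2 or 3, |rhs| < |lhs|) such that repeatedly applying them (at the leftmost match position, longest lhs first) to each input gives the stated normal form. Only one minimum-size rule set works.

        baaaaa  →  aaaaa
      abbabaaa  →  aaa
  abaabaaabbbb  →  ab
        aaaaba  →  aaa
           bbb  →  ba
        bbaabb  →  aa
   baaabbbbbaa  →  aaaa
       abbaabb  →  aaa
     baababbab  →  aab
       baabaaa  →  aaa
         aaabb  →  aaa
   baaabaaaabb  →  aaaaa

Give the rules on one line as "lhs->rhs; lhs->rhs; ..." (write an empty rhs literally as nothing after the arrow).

  | baaaaa => aaaaa
  | abbabaaa => aabaaa => aaa
  | abaabaaabbbb => abaaabbbb => aabbbb => aabab => ab
  | aaaaba => aaa

aba->; baa->aa; bb->; bbb->ba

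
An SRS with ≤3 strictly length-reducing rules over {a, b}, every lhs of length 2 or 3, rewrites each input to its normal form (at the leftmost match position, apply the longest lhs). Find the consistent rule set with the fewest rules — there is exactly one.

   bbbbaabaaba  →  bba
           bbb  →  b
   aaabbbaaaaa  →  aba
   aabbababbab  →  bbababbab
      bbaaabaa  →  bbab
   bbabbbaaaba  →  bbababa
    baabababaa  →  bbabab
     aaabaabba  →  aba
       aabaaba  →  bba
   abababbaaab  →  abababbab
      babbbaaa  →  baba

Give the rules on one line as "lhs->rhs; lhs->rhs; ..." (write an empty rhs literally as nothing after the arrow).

  | bbbbaabaaba => bbaabaaba => bbbaaba => baaba => bba
  | bbb => b
  | aaabbbaaaaa => abbbaaaaa => abaaaaa => abaaa => aba
  | aabbababbab => bbababbab

aa->; bbb->b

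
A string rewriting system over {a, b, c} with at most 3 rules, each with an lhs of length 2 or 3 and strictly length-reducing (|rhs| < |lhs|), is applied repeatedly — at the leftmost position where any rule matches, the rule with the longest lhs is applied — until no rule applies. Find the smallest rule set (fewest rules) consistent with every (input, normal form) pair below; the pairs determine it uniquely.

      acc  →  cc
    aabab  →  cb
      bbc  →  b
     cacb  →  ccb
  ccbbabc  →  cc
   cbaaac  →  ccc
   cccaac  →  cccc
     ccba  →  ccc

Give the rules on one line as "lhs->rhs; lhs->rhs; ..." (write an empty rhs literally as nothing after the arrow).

  | acc => cc
  | aabab => aacb => acb => cb
  | bbc => b
  | cacb => ccb

ac->c; ba->c; bc->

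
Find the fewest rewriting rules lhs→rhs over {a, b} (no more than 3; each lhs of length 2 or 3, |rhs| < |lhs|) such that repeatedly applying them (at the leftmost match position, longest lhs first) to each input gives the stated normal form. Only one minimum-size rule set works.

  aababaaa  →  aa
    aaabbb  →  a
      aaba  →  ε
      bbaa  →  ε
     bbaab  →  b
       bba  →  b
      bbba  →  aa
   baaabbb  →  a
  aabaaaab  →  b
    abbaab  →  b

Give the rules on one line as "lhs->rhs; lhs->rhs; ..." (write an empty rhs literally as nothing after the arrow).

ab->b; ba->; bbb->a

  | aababaaa => ababaaa => babaaa => baaa => aa
  | aaabbb => aabbb => abbb => bbb => a
  | aaba => aba => ba => ε
  | bbaa => ba => ε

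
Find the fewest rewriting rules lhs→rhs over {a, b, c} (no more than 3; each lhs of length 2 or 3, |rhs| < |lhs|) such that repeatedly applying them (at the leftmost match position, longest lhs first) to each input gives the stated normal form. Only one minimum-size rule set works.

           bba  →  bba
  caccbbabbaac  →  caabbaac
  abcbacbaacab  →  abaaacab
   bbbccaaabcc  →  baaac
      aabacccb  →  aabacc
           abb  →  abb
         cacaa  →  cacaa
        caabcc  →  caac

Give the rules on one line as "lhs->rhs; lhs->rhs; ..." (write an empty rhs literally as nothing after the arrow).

bc->; cb->

  | bba
  | caccbbabbaac => cacbabbaac => caabbaac
  | abcbacbaacab => abacbaacab => abaaacab
  | bbbccaaabcc => bbcaaabcc => baaabcc => baaac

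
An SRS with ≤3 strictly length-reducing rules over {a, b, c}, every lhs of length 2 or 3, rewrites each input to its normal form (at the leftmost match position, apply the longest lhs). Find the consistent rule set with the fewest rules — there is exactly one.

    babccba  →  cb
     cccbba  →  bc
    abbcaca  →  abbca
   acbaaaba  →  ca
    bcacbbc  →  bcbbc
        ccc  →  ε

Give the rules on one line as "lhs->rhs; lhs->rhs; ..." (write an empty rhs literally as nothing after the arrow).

  | babccba => cbccba => cbccc => cb
  | cccbba => bba => bc
  | abbcaca => abbca
  | acbaaaba => baaaba => caaba => caac => ca

ac->; ba->c; ccc->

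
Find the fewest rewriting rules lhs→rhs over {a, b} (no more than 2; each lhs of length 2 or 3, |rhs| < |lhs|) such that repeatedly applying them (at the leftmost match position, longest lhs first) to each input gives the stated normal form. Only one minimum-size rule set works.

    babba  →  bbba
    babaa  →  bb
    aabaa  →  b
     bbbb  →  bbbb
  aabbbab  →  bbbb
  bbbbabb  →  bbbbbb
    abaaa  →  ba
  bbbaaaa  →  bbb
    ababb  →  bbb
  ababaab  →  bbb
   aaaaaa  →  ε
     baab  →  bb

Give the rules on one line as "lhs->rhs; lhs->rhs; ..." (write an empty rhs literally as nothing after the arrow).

aa->; ab->b

  | babba => bbba
  | babaa => bbaa => bb
  | aabaa => baa => b
  | bbbb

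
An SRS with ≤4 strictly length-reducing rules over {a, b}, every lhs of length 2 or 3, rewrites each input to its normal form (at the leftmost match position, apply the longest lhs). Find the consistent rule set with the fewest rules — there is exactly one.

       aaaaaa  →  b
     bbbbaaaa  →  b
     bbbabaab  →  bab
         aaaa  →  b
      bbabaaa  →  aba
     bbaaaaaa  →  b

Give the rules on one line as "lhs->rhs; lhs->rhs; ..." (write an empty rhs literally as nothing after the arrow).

aa->b; aaa->a; bb->

  | aaaaaa => aaaa => aa => b
  | bbbbaaaa => bbaaaa => aaaa => aa => b
  | bbbabaab => babaab => babbb => bab
  | aaaa => aa => b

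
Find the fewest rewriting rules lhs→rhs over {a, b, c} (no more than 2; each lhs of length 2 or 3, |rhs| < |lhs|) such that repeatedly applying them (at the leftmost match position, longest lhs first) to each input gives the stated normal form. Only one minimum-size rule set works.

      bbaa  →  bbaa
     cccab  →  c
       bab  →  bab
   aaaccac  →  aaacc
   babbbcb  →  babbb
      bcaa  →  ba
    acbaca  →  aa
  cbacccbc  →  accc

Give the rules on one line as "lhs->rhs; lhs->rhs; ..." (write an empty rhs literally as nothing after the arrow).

ca->; cb->

  | bbaa
  | cccab => ccb => c
  | bab
  | aaaccac => aaacc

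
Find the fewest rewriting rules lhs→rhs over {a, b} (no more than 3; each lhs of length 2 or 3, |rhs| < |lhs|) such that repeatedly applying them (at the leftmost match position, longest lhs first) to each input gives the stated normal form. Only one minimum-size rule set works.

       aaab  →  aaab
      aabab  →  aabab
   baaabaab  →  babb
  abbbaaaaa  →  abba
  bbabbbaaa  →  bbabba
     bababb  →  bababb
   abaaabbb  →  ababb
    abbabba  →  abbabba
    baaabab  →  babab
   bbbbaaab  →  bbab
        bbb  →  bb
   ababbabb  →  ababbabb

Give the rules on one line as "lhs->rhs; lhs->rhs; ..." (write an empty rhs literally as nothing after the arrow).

  | aaab
  | aabab
  | baaabaab => babaab => babb
  | abbbaaaaa => abbaaaaa => abbaaa => abba

baa->b; bbb->bb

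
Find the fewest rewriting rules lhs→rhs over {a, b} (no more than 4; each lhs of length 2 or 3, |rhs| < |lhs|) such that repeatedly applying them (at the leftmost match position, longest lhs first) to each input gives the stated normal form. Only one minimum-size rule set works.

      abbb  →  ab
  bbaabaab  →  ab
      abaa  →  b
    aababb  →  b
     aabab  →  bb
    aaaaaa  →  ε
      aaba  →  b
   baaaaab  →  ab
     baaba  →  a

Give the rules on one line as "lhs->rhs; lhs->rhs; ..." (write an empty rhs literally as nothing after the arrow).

aa->b; ba->; bbb->b

  | abbb => ab
  | bbaabaab => babaab => baab => ab
  | abaa => aa => b
  | aababb => bbabb => bbb => b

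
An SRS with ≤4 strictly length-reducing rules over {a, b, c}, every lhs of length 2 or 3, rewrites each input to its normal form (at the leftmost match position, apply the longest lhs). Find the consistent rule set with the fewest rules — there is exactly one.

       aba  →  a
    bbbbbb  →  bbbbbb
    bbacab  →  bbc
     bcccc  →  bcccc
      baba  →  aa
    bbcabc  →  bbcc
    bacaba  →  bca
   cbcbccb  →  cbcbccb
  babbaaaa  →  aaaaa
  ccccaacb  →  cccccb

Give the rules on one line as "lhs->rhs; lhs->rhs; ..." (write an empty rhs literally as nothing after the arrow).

  | aba => a
  | bbbbbb
  | bbacab => bbcab => bbc
  | bcccc

ab->; ac->c; baa->aa; bab->ba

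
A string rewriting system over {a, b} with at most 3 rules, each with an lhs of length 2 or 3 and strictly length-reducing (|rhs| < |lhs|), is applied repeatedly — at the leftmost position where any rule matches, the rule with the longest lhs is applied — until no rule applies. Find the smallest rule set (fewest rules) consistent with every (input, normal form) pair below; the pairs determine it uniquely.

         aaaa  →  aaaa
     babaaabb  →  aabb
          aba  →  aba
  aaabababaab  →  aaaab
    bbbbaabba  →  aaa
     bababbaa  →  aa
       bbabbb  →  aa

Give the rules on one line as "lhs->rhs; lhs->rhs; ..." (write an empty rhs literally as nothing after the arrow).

  | aaaa
  | babaaabb => baaabb => aabb
  | aba
  | aaabababaab => aaababaab => aaabaab => aaaab

baa->a; bba->a; bbb->a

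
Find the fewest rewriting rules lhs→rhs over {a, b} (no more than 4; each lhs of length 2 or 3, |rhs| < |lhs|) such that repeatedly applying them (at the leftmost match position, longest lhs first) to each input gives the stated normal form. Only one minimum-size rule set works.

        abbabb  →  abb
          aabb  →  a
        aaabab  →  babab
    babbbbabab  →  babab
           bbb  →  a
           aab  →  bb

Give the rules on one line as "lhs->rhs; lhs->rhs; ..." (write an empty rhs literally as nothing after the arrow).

  | abbabb => abb
  | aabb => bbb => a
  | aaabab => babab
  | babbbbabab => baababab => babab

aa->b; baa->; bba->; bbb->a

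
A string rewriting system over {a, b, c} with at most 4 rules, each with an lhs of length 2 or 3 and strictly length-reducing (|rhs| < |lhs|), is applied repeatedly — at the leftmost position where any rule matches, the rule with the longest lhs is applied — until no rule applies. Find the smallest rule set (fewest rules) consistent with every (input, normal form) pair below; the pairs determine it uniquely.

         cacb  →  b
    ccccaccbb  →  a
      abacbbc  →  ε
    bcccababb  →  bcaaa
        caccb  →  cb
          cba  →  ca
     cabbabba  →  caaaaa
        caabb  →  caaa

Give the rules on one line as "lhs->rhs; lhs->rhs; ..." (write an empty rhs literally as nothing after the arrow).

  | cacb => ccb => b
  | ccccaccbb => ccaccbb => accbb => ccbb => bb => a
  | abacbbc => aacbbc => acbbc => cbbc => cac => cc => ε
  | bcccababb => bcababb => bcaabb => bcaaa

ac->c; ba->a; bb->a; cc->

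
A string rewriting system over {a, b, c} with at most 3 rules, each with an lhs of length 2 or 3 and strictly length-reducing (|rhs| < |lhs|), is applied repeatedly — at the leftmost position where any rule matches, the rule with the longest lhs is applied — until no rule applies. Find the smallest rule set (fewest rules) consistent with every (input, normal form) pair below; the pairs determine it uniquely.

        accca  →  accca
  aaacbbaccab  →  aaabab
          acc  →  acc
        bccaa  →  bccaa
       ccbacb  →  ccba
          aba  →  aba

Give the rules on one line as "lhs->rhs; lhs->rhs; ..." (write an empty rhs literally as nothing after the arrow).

acb->a; cab->bb

  | accca
  | aaacbbaccab => aaabaccab => aaabacbb => aaabab
  | acc
  | bccaa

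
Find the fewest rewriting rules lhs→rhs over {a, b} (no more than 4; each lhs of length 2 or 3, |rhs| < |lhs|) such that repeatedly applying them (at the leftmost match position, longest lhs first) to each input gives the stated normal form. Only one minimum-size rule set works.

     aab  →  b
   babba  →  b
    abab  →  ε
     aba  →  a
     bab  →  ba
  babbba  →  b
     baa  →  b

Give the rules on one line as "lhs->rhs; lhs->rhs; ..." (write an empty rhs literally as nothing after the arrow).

  | aab => b
  | babba => baba => baa => b
  | abab => ab => ε
  | aba => a

aa->; ab->; bab->ba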